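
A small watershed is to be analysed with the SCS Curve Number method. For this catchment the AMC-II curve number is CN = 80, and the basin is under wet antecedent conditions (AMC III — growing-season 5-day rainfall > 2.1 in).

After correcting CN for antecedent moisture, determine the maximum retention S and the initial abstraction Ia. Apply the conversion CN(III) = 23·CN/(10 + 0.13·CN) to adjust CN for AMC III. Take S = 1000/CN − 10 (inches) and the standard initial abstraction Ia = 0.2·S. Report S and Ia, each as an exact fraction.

Wet (AMC III): CN(III) = 23·80/(10 + 0.13·80) = 1840/(102/5) = 4600/51 ≈ 90.196
Retention S: 1000/CN − 10 with CN=90.196 → S = 25/23 ≈ 1.087 in
Ia = 0.2·(25/23) = 5/23 in ≈ 0.217 in

S = 25/23 in ≈ 1.087 in; Ia = 5/23 in ≈ 0.217 in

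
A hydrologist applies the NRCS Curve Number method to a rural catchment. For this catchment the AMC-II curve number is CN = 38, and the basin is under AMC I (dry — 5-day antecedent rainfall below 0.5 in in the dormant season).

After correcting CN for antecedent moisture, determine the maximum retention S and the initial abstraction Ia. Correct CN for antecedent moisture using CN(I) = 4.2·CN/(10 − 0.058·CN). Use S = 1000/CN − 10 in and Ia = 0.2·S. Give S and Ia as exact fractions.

Dry (AMC I): CN(I) = 4.2·38/(10 − 0.058·38) = (798/5)/(1949/250) = 39900/1949 ≈ 20.472
Retention S: 1000/CN − 10 with CN=20.472 → S = 15500/399 ≈ 38.847 in
Initial abstraction Ia = S/5 = (15500/399)/5 = 3100/399 ≈ 7.769 in

S = 15500/399 in ≈ 38.847 in; Ia = 3100/399 in ≈ 7.769 in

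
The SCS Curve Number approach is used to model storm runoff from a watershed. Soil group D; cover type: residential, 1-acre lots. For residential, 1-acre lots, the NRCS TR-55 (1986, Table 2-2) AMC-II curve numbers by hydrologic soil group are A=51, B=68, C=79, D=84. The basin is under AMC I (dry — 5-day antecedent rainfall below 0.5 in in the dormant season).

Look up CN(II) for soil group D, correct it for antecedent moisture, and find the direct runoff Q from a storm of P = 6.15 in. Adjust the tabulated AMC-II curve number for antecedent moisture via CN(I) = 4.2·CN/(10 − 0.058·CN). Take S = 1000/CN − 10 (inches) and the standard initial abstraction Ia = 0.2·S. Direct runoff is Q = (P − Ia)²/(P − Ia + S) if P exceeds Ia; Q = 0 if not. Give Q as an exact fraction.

NRCS table: residential, 1-acre lots, soil group D → CN(II) = 84
Dry (AMC I): CN(I) = 4.2·84/(10 − 0.058·84) = (1764/5)/(641/125) = 44100/641 ≈ 68.799
Retention S: 1000/CN − 10 with CN=68.799 → S = 2000/441 ≈ 4.535 in
Initial abstraction Ia = S/5 = (2000/441)/5 = 400/441 ≈ 0.907 in
Since P=6.150 > Ia=0.907: effective rainfall P−Ia = 46243/8820 in
Q: (46243/8820)² ÷ (86243/8820) = 2138415049/760663260 in (≈ 2.811 in)

Q = 2138415049/760663260 in ≈ 2.811 in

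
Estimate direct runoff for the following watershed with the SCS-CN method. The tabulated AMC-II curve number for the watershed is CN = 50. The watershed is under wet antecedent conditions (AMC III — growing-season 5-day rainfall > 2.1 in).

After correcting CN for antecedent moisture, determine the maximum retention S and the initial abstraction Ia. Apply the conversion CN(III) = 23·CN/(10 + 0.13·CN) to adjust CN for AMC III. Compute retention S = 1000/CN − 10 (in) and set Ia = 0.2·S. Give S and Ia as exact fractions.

Wet (AMC III): CN(III) = 23·50/(10 + 0.13·50) = 1150/(33/2) = 2300/33 ≈ 69.697
Max retention: S = 1000/(2300/33) − 10 = 100/23 in (≈ 4.348 in)
Ia = 0.2·(100/23) = 20/23 in ≈ 0.870 in

S = 100/23 in ≈ 4.348 in; Ia = 20/23 in ≈ 0.870 in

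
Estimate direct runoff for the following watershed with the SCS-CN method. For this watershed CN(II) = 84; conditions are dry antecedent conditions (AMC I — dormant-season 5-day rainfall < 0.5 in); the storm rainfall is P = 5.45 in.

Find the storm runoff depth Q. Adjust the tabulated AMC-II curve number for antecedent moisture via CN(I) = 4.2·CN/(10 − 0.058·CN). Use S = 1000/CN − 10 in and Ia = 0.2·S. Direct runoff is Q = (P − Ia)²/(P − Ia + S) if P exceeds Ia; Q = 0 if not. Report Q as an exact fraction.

Dry (AMC I): CN(I) = 4.2·84/(10 − 0.058·84) = (1764/5)/(641/125) = 44100/641 ≈ 68.799
Max retention: S = 1000/(44100/641) − 10 = 2000/441 in (≈ 4.535 in)
Ia = 0.2·(2000/441) = 400/441 in ≈ 0.907 in
Excess rainfall: 5.450 − 0.907 = 4.543 in; P > Ia so Q > 0
Q = (40069/8820)²/((40069/8820) + 2000/441) = (1605524761/77792400)/(80069/8820) = 1605524761/706208580 in ≈ 2.273 in

Q = 1605524761/706208580 in ≈ 2.273 in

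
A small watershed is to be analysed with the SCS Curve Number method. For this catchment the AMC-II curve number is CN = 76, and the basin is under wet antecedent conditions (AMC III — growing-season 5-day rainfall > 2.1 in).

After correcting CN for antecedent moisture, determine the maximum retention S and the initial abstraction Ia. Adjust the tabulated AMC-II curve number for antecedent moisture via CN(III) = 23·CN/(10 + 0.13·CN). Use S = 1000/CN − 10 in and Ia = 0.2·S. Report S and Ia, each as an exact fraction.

S = 600/437 in ≈ 1.373 in; Ia = 120/437 in ≈ 0.275 in

CN(III) from CN(II)=76: (23·76)/(10 + 0.13·76) = 43700/497 ≈ 87.928
Max retention: S = 1000/(43700/497) − 10 = 600/437 in (≈ 1.373 in)
Initial abstraction Ia = S/5 = (600/437)/5 = 120/437 ≈ 0.275 in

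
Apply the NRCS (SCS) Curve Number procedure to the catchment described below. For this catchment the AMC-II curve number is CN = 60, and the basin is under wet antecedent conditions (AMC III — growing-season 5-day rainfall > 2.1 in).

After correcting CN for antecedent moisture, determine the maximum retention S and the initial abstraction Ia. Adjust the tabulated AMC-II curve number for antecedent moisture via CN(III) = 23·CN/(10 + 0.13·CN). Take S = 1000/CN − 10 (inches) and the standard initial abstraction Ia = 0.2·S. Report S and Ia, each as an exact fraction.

Wet (AMC III): CN(III) = 23·60/(10 + 0.13·60) = 1380/(89/5) = 6900/89 ≈ 77.528
Retention S: 1000/CN − 10 with CN=77.528 → S = 200/69 ≈ 2.899 in
Ia = 0.2S: 0.2·2.899 = 0.580 in (exactly 40/69)

S = 200/69 in ≈ 2.899 in; Ia = 40/69 in ≈ 0.580 in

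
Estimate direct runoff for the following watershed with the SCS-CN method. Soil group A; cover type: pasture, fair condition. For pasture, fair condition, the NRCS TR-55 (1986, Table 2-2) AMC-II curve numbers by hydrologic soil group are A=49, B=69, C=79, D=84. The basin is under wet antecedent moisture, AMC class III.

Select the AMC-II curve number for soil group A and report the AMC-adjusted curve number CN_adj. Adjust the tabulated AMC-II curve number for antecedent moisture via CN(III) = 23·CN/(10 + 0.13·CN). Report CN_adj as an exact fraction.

CN_adj = 112700/1637 ≈ 68.845

NRCS table: pasture, fair condition, soil group A → CN(II) = 49
Wet (AMC III): CN(III) = 23·49/(10 + 0.13·49) = 1127/(1637/100) = 112700/1637 ≈ 68.845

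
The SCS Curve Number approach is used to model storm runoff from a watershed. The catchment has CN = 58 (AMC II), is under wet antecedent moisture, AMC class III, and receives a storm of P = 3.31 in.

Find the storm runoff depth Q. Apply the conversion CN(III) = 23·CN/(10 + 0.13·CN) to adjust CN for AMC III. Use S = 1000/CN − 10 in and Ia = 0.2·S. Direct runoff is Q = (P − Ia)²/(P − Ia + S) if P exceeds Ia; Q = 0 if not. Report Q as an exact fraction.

Adjust CN=58 to AMC III: 23·58/(10 + 0.13·58) → 1334 ÷ (877/50) = 66700/877 ≈ 76.055
Max retention: S = 1000/(66700/877) − 10 = 2100/667 in (≈ 3.148 in)
Initial abstraction Ia = S/5 = (2100/667)/5 = 420/667 ≈ 0.630 in
Excess rainfall: 3.310 − 0.630 = 2.680 in; P > Ia so Q > 0
Runoff Q = (P−Ia)²/(P−Ia+S) = (2.680)²/(2.680+3.148) = 31961215729/25931425900 ≈ 1.233 in

Q = 31961215729/25931425900 in ≈ 1.233 in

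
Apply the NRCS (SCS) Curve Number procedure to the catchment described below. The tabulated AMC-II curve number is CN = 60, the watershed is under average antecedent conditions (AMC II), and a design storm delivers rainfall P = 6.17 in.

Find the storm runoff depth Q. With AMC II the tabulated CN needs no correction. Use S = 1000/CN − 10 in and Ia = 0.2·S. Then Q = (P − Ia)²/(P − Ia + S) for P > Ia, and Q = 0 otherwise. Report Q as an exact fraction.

AMC II — tabulated CN = 60 applies directly.
Max retention: S = 1000/60 − 10 = 20/3 in (≈ 6.667 in)
Ia = 0.2S: 0.2·6.667 = 1.333 in (exactly 4/3)
Excess rainfall: 6.170 − 1.333 = 4.837 in; P > Ia so Q > 0
Q: (1451/300)² ÷ (3451/300) = 2105401/1035300 in (≈ 2.034 in)

Q = 2105401/1035300 in ≈ 2.034 in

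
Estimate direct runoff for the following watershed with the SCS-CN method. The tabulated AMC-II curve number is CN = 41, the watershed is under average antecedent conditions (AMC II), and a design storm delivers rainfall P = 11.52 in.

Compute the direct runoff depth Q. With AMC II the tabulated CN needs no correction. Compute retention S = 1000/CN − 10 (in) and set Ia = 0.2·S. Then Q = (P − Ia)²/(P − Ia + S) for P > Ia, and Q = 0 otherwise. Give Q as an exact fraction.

Average conditions: CN = 41 (no AMC adjustment).
S = 1000/41 − 10 = 590/41 in ≈ 14.390 in
Initial abstraction Ia = S/5 = (590/41)/5 = 118/41 ≈ 2.878 in
Excess rainfall: 11.520 − 2.878 = 8.642 in; P > Ia so Q > 0
Runoff Q = (P−Ia)²/(P−Ia+S) = (8.642)²/(8.642+14.390) = 19616041/6049550 ≈ 3.243 in

Q = 19616041/6049550 in ≈ 3.243 in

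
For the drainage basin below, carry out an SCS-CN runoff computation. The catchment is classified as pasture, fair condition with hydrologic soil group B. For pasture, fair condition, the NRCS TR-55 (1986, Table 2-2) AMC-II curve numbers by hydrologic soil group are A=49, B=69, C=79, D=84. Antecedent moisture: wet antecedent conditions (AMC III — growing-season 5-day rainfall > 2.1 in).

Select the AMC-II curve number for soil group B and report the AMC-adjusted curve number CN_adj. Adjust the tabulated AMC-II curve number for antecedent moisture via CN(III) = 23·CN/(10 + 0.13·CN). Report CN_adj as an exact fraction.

CN_adj = 158700/1897 ≈ 83.658

NRCS table: pasture, fair condition, soil group B → CN(II) = 69
Adjust CN=69 to AMC III: 23·69/(10 + 0.13·69) → 1587 ÷ (1897/100) = 158700/1897 ≈ 83.658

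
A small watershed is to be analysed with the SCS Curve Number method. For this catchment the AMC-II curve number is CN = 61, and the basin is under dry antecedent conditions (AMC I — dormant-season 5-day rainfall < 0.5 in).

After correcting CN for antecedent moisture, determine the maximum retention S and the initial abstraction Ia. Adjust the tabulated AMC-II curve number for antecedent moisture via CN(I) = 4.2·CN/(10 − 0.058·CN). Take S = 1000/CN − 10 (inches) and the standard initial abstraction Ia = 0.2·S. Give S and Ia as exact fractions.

S = 6500/427 in ≈ 15.222 in; Ia = 1300/427 in ≈ 3.044 in

Dry (AMC I): CN(I) = 4.2·61/(10 − 0.058·61) = (1281/5)/(3231/500) = 42700/1077 ≈ 39.647
Max retention: S = 1000/(42700/1077) − 10 = 6500/427 in (≈ 15.222 in)
Ia = 0.2·(6500/427) = 1300/427 in ≈ 3.044 in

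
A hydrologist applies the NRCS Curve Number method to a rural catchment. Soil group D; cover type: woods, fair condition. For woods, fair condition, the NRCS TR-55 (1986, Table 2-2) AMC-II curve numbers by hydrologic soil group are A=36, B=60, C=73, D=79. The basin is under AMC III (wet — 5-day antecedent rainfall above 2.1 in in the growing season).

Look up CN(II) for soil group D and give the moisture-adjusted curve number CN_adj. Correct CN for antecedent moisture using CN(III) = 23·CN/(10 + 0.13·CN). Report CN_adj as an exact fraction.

NRCS table: woods, fair condition, soil group D → CN(II) = 79
Adjust CN=79 to AMC III: 23·79/(10 + 0.13·79) → 1817 ÷ (2027/100) = 181700/2027 ≈ 89.640

CN_adj = 181700/2027 ≈ 89.640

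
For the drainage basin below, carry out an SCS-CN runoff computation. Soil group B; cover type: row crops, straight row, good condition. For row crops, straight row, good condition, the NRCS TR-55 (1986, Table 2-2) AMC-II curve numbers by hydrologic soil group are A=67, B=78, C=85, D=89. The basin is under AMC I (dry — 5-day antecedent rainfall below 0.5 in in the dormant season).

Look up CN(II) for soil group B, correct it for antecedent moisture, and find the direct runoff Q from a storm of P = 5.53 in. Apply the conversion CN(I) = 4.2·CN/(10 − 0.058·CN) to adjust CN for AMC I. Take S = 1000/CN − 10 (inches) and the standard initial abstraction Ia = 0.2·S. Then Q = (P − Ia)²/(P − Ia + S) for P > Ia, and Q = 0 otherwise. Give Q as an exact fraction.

Q = 117585210649/73129083300 in ≈ 1.608 in

NRCS table: row crops, straight row, good condition, soil group B → CN(II) = 78
CN(I) from CN(II)=78: (4.2·78)/(10 − 0.058·78) = 81900/1369 ≈ 59.825
S = 1000/(81900/1369) − 10 = 5500/819 in ≈ 6.716 in
Initial abstraction Ia = S/5 = (5500/819)/5 = 1100/819 ≈ 1.343 in
Since P=5.530 > Ia=1.343: effective rainfall P−Ia = 342907/81900 in
Q = (342907/81900)²/((342907/81900) + 5500/819) = (117585210649/6707610000)/(892907/81900) = 117585210649/73129083300 in ≈ 1.608 in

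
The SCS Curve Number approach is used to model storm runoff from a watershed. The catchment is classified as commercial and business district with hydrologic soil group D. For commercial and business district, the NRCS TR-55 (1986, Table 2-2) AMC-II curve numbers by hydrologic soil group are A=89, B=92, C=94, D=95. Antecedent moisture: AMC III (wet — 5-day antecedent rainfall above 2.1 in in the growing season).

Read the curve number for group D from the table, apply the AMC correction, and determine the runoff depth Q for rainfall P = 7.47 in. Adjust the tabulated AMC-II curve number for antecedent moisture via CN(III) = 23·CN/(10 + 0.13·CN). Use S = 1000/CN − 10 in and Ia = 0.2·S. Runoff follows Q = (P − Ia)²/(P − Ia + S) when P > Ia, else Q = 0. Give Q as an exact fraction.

NRCS table: commercial and business district, soil group D → CN(II) = 95
CN(III) from CN(II)=95: (23·95)/(10 + 0.13·95) = 43700/447 ≈ 97.763
S = 1000/(43700/447) − 10 = 100/437 in ≈ 0.229 in
Initial abstraction Ia = S/5 = (100/437)/5 = 20/437 ≈ 0.046 in
Since P=7.470 > Ia=0.046: effective rainfall P−Ia = 324439/43700 in
Q = (324439/43700)²/((324439/43700) + 100/437) = (105260664721/1909690000)/(334439/43700) = 105260664721/14614984300 in ≈ 7.202 in

Q = 105260664721/14614984300 in ≈ 7.202 in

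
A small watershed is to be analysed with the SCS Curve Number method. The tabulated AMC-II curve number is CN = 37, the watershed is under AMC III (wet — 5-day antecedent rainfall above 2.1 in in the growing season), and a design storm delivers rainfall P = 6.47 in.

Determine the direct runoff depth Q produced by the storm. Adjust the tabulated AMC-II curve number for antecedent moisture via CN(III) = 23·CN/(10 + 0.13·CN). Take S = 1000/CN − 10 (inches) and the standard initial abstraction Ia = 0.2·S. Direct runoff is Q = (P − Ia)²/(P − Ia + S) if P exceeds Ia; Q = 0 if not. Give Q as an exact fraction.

Wet (AMC III): CN(III) = 23·37/(10 + 0.13·37) = 851/(1481/100) = 85100/1481 ≈ 57.461
Max retention: S = 1000/(85100/1481) − 10 = 6300/851 in (≈ 7.403 in)
Initial abstraction Ia = S/5 = (6300/851)/5 = 1260/851 ≈ 1.481 in
Excess rainfall: 6.470 − 1.481 = 4.989 in; P > Ia so Q > 0
Runoff Q = (P−Ia)²/(P−Ia+S) = (4.989)²/(4.989+7.403) = 180282612409/89746204700 ≈ 2.009 in

Q = 180282612409/89746204700 in ≈ 2.009 in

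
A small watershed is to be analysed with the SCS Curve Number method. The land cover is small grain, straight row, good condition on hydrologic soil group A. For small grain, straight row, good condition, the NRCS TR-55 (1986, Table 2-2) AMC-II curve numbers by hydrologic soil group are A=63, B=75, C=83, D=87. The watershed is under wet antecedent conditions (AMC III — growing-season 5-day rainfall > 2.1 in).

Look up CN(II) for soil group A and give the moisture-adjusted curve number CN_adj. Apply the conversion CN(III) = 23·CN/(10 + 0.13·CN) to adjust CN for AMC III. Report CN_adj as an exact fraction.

CN_adj = 144900/1819 ≈ 79.659

NRCS table: small grain, straight row, good condition, soil group A → CN(II) = 63
CN(III) from CN(II)=63: (23·63)/(10 + 0.13·63) = 144900/1819 ≈ 79.659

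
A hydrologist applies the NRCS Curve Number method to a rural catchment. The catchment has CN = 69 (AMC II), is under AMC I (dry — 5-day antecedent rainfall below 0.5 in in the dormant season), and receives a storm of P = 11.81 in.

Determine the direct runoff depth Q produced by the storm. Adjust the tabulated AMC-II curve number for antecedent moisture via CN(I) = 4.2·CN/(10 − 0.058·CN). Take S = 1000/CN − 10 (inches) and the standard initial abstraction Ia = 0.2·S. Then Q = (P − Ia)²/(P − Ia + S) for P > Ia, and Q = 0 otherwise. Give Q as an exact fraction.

Dry (AMC I): CN(I) = 4.2·69/(10 − 0.058·69) = (1449/5)/(2999/500) = 144900/2999 ≈ 48.316
S = 1000/(144900/2999) − 10 = 15500/1449 in ≈ 10.697 in
Initial abstraction Ia = S/5 = (15500/1449)/5 = 3100/1449 ≈ 2.139 in
Excess rainfall: 11.810 − 2.139 = 9.671 in; P > Ia so Q > 0
Runoff Q = (P−Ia)²/(P−Ia+S) = (9.671)²/(9.671+10.697) = 1963554810361/427638878100 ≈ 4.592 in

Q = 1963554810361/427638878100 in ≈ 4.592 in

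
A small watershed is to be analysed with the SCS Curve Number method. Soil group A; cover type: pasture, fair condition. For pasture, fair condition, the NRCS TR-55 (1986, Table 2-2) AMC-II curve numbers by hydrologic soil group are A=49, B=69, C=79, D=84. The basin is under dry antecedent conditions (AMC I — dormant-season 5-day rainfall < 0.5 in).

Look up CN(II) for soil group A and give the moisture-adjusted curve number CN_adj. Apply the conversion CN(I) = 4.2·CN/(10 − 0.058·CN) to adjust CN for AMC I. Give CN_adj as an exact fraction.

NRCS table: pasture, fair condition, soil group A → CN(II) = 49
CN(I) from CN(II)=49: (4.2·49)/(10 − 0.058·49) = 34300/1193 ≈ 28.751

CN_adj = 34300/1193 ≈ 28.751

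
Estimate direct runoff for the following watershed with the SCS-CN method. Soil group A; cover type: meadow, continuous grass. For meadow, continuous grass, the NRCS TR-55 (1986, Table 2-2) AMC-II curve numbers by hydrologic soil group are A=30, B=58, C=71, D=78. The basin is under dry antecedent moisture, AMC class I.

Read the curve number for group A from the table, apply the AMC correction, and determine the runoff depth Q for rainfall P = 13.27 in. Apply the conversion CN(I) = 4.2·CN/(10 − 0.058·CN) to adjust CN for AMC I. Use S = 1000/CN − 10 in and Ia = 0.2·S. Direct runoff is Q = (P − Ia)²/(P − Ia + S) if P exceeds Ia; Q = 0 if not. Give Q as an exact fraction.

NRCS table: meadow, continuous grass, soil group A → CN(II) = 30
CN(I) from CN(II)=30: (4.2·30)/(10 − 0.058·30) = 900/59 ≈ 15.254
Retention S: 1000/CN − 10 with CN=15.254 → S = 500/9 ≈ 55.556 in
Ia = 0.2·(500/9) = 100/9 in ≈ 11.111 in
Excess rainfall: 13.270 − 11.111 = 2.159 in; P > Ia so Q > 0
Q: (1943/900)² ÷ (51943/900) = 3775249/46748700 in (≈ 0.081 in)

Q = 3775249/46748700 in ≈ 0.081 in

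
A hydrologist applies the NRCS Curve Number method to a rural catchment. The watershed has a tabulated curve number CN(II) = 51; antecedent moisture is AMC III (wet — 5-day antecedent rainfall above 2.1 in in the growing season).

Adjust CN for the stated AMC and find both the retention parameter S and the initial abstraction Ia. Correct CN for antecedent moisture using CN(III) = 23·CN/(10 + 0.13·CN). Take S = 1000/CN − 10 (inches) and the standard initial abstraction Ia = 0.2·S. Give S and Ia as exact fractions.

CN(III) from CN(II)=51: (23·51)/(10 + 0.13·51) = 117300/1663 ≈ 70.535
Max retention: S = 1000/(117300/1663) − 10 = 4900/1173 in (≈ 4.177 in)
Ia = 0.2S: 0.2·4.177 = 0.835 in (exactly 980/1173)

S = 4900/1173 in ≈ 4.177 in; Ia = 980/1173 in ≈ 0.835 in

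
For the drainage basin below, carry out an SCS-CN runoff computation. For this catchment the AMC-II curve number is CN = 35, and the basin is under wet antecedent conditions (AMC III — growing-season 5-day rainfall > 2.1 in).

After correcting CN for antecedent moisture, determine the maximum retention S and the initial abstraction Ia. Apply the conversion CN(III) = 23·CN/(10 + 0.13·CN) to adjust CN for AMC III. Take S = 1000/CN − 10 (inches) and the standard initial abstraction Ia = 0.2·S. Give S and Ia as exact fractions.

S = 1300/161 in ≈ 8.075 in; Ia = 260/161 in ≈ 1.615 in

Wet (AMC III): CN(III) = 23·35/(10 + 0.13·35) = 805/(291/20) = 16100/291 ≈ 55.326
Retention S: 1000/CN − 10 with CN=55.326 → S = 1300/161 ≈ 8.075 in
Ia = 0.2S: 0.2·8.075 = 1.615 in (exactly 260/161)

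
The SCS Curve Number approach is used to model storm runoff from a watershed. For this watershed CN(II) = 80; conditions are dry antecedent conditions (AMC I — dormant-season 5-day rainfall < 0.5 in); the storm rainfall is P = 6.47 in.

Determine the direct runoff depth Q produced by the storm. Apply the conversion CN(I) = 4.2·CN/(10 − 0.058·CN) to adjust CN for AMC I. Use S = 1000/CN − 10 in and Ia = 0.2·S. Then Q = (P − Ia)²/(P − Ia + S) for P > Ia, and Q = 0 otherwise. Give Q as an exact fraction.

Q = 122921569/49532700 in ≈ 2.482 in

Dry (AMC I): CN(I) = 4.2·80/(10 − 0.058·80) = 336/(134/25) = 4200/67 ≈ 62.687
S = 1000/(4200/67) − 10 = 125/21 in ≈ 5.952 in
Initial abstraction Ia = S/5 = (125/21)/5 = 25/21 ≈ 1.190 in
P − Ia = 6.470 − 1.190 = 11087/2100 ≈ 5.280 in (> 0, runoff occurs)
Q = (11087/2100)²/((11087/2100) + 125/21) = (122921569/4410000)/(23587/2100) = 122921569/49532700 in ≈ 2.482 in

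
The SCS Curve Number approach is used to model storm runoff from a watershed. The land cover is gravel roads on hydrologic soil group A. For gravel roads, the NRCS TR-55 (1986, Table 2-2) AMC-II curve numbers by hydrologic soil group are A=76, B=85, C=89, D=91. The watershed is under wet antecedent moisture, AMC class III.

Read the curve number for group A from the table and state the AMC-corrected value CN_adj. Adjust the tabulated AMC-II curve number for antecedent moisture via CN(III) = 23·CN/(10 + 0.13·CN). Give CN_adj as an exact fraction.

CN_adj = 43700/497 ≈ 87.928

NRCS table: gravel roads, soil group A → CN(II) = 76
Adjust CN=76 to AMC III: 23·76/(10 + 0.13·76) → 1748 ÷ (497/25) = 43700/497 ≈ 87.928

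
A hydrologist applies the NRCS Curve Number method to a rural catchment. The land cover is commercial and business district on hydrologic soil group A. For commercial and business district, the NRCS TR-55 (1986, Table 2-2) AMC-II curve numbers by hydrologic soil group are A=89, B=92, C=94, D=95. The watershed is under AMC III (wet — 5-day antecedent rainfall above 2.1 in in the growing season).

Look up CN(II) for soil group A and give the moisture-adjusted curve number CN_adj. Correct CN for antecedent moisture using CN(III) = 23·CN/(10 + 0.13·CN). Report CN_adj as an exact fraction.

NRCS table: commercial and business district, soil group A → CN(II) = 89
Wet (AMC III): CN(III) = 23·89/(10 + 0.13·89) = 2047/(2157/100) = 204700/2157 ≈ 94.900

CN_adj = 204700/2157 ≈ 94.900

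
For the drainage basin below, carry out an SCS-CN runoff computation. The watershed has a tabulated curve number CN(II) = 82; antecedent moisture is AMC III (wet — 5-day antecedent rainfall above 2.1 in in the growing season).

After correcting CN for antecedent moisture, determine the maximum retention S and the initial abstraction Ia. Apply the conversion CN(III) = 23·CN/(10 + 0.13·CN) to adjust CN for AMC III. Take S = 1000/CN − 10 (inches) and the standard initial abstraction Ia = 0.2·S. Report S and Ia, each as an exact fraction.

S = 900/943 in ≈ 0.954 in; Ia = 180/943 in ≈ 0.191 in

CN(III) from CN(II)=82: (23·82)/(10 + 0.13·82) = 94300/1033 ≈ 91.288
Retention S: 1000/CN − 10 with CN=91.288 → S = 900/943 ≈ 0.954 in
Ia = 0.2·(900/943) = 180/943 in ≈ 0.191 in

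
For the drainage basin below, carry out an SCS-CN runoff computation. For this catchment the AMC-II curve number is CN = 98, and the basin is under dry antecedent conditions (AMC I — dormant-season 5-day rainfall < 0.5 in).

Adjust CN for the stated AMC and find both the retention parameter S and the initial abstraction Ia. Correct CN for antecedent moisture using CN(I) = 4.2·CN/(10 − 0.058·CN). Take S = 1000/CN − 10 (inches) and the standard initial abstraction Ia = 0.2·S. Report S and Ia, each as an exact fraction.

S = 500/1029 in ≈ 0.486 in; Ia = 100/1029 in ≈ 0.097 in

Adjust CN=98 to AMC I: 4.2·98/(10 − 0.058·98) → (2058/5) ÷ (1079/250) = 102900/1079 ≈ 95.366
Retention S: 1000/CN − 10 with CN=95.366 → S = 500/1029 ≈ 0.486 in
Initial abstraction Ia = S/5 = (500/1029)/5 = 100/1029 ≈ 0.097 in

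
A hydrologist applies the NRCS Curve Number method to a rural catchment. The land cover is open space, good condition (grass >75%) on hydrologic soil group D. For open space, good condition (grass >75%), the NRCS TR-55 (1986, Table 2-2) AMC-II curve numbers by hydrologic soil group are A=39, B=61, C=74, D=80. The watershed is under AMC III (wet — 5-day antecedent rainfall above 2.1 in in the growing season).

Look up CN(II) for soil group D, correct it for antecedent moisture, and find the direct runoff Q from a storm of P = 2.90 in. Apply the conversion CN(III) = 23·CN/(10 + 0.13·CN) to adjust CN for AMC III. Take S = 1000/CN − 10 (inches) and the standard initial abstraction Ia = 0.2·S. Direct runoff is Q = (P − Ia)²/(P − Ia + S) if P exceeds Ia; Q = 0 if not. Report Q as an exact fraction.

Q = 380689/199410 in ≈ 1.909 in

NRCS table: open space, good condition (grass >75%), soil group D → CN(II) = 80
Wet (AMC III): CN(III) = 23·80/(10 + 0.13·80) = 1840/(102/5) = 4600/51 ≈ 90.196
Max retention: S = 1000/(4600/51) − 10 = 25/23 in (≈ 1.087 in)
Ia = 0.2·(25/23) = 5/23 in ≈ 0.217 in
Since P=2.900 > Ia=0.217: effective rainfall P−Ia = 617/230 in
Q: (617/230)² ÷ (867/230) = 380689/199410 in (≈ 1.909 in)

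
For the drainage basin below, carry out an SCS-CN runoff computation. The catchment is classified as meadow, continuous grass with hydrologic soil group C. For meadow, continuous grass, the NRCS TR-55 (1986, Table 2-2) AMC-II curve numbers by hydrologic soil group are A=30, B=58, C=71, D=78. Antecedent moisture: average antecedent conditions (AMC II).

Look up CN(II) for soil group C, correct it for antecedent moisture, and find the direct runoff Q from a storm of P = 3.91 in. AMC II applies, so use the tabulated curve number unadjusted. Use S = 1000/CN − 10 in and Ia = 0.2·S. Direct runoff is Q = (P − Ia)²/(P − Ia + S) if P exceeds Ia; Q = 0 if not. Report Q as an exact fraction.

Q = 482285521/361823100 in ≈ 1.333 in

NRCS table: meadow, continuous grass, soil group C → CN(II) = 71
CN(II) = 71; AMC II needs no correction.
Max retention: S = 1000/71 − 10 = 290/71 in (≈ 4.085 in)
Initial abstraction Ia = S/5 = (290/71)/5 = 58/71 ≈ 0.817 in
Since P=3.910 > Ia=0.817: effective rainfall P−Ia = 21961/7100 in
Q: (21961/7100)² ÷ (50961/7100) = 482285521/361823100 in (≈ 1.333 in)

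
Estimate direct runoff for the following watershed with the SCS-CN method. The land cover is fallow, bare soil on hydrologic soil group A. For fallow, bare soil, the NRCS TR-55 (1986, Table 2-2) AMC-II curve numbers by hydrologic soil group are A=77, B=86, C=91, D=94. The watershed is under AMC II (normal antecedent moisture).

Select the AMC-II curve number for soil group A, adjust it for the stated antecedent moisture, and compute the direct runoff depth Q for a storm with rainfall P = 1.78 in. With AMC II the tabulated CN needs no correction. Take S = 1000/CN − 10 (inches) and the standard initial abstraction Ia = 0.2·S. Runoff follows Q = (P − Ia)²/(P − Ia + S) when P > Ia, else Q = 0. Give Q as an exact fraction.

Q = 20729809/61804050 in ≈ 0.335 in

NRCS table: fallow, bare soil, soil group A → CN(II) = 77
Average conditions: CN = 77 (no AMC adjustment).
Max retention: S = 1000/77 − 10 = 230/77 in (≈ 2.987 in)
Ia = 0.2S: 0.2·2.987 = 0.597 in (exactly 46/77)
Since P=1.780 > Ia=0.597: effective rainfall P−Ia = 4553/3850 in
Q = (4553/3850)²/((4553/3850) + 230/77) = (20729809/14822500)/(16053/3850) = 20729809/61804050 in ≈ 0.335 in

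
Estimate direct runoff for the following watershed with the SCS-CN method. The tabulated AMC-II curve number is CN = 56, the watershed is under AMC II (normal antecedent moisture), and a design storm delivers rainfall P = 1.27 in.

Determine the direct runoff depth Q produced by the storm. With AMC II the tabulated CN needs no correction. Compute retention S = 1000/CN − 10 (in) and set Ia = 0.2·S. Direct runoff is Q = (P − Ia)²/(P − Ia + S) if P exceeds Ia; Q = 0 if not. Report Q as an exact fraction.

Q = 0 in ≈ 0.000 in

AMC II — tabulated CN = 56 applies directly.
Retention S: 1000/CN − 10 with CN=56.000 → S = 55/7 ≈ 7.857 in
Ia = 0.2·(55/7) = 11/7 in ≈ 1.571 in
P = 1.270 ≤ Ia = 1.571 in: entire storm abstracted, Q = 0.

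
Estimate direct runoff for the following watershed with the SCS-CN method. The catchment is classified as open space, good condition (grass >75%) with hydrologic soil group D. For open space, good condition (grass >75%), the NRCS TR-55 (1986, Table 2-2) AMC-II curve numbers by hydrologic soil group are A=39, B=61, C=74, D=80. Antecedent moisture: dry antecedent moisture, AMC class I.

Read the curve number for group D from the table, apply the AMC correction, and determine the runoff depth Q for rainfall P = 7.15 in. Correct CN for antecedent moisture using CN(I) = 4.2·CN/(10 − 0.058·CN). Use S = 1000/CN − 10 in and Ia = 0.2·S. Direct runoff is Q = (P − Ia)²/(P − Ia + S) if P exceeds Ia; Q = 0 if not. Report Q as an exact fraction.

Q = 6265009/2101260 in ≈ 2.982 in

NRCS table: open space, good condition (grass >75%), soil group D → CN(II) = 80
Adjust CN=80 to AMC I: 4.2·80/(10 − 0.058·80) → 336 ÷ (134/25) = 4200/67 ≈ 62.687
Max retention: S = 1000/(4200/67) − 10 = 125/21 in (≈ 5.952 in)
Ia = 0.2·(125/21) = 25/21 in ≈ 1.190 in
P − Ia = 7.150 − 1.190 = 2503/420 ≈ 5.960 in (> 0, runoff occurs)
Runoff Q = (P−Ia)²/(P−Ia+S) = (5.960)²/(5.960+5.952) = 6265009/2101260 ≈ 2.982 in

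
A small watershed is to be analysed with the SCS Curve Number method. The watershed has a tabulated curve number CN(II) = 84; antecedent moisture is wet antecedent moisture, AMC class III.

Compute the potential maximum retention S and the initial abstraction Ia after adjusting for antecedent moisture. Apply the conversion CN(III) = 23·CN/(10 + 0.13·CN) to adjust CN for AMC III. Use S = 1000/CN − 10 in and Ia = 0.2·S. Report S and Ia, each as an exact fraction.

Wet (AMC III): CN(III) = 23·84/(10 + 0.13·84) = 1932/(523/25) = 48300/523 ≈ 92.352
S = 1000/(48300/523) − 10 = 400/483 in ≈ 0.828 in
Ia = 0.2S: 0.2·0.828 = 0.166 in (exactly 80/483)

S = 400/483 in ≈ 0.828 in; Ia = 80/483 in ≈ 0.166 in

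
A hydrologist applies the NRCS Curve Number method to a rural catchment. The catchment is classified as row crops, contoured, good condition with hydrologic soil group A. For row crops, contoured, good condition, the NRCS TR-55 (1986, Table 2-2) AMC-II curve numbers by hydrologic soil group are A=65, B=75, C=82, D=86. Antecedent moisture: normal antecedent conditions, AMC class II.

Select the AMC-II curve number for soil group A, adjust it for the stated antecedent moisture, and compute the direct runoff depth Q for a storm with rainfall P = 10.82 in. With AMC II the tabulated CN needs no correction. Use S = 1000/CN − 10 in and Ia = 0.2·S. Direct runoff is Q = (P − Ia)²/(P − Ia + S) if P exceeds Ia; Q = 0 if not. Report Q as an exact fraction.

NRCS table: row crops, contoured, good condition, soil group A → CN(II) = 65
Average conditions: CN = 65 (no AMC adjustment).
S = 1000/65 − 10 = 70/13 in ≈ 5.385 in
Ia = 0.2S: 0.2·5.385 = 1.077 in (exactly 14/13)
Excess rainfall: 10.820 − 1.077 = 9.743 in; P > Ia so Q > 0
Runoff Q = (P−Ia)²/(P−Ia+S) = (9.743)²/(9.743+5.385) = 40106889/6391450 ≈ 6.275 in

Q = 40106889/6391450 in ≈ 6.275 in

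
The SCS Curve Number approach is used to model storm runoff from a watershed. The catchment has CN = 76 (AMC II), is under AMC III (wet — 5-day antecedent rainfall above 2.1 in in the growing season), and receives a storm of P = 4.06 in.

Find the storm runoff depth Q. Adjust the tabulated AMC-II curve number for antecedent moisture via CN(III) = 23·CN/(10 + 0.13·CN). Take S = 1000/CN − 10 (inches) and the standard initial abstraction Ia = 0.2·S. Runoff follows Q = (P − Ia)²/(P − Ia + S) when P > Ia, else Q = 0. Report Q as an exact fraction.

Adjust CN=76 to AMC III: 23·76/(10 + 0.13·76) → 1748 ÷ (497/25) = 43700/497 ≈ 87.928
S = 1000/(43700/497) − 10 = 600/437 in ≈ 1.373 in
Ia = 0.2·(600/437) = 120/437 in ≈ 0.275 in
Excess rainfall: 4.060 − 0.275 = 3.785 in; P > Ia so Q > 0
Q: (82711/21850)² ÷ (112711/21850) = 6841109521/2462735350 in (≈ 2.778 in)

Q = 6841109521/2462735350 in ≈ 2.778 in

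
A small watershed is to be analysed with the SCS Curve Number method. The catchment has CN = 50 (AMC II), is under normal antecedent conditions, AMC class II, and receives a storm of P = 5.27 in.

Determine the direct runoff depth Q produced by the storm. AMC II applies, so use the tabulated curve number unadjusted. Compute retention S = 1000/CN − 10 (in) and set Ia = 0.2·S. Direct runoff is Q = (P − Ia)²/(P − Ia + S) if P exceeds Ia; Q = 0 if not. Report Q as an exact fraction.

CN(II) = 50; AMC II needs no correction.
Retention S: 1000/CN − 10 with CN=50.000 → S = 10 ≈ 10.000 in
Initial abstraction Ia = S/5 = 10/5 = 2 ≈ 2.000 in
P − Ia = 5.270 − 2.000 = 327/100 ≈ 3.270 in (> 0, runoff occurs)
Q = (327/100)²/((327/100) + 10) = (106929/10000)/(1327/100) = 106929/132700 in ≈ 0.806 in

Q = 106929/132700 in ≈ 0.806 in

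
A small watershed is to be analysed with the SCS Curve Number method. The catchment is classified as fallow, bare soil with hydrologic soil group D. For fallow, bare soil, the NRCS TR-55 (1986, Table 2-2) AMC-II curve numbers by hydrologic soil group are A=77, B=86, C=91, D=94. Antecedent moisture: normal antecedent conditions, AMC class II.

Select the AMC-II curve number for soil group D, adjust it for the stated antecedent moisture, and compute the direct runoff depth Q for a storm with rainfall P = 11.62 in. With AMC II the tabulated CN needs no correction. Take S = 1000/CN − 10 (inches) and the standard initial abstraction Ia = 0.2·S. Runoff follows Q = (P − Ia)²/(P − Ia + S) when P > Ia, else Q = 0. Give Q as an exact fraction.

NRCS table: fallow, bare soil, soil group D → CN(II) = 94
Average conditions: CN = 94 (no AMC adjustment).
Max retention: S = 1000/94 − 10 = 30/47 in (≈ 0.638 in)
Ia = 0.2S: 0.2·0.638 = 0.128 in (exactly 6/47)
Since P=11.620 > Ia=0.128: effective rainfall P−Ia = 27007/2350 in
Q: (27007/2350)² ÷ (28507/2350) = 729378049/66991450 in (≈ 10.888 in)

Q = 729378049/66991450 in ≈ 10.888 in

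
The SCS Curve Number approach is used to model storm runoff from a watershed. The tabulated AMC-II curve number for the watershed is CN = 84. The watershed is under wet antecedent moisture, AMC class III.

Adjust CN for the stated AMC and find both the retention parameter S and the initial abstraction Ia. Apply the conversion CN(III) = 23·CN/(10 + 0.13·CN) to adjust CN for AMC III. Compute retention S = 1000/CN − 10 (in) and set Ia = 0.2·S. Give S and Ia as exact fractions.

S = 400/483 in ≈ 0.828 in; Ia = 80/483 in ≈ 0.166 in

CN(III) from CN(II)=84: (23·84)/(10 + 0.13·84) = 48300/523 ≈ 92.352
Max retention: S = 1000/(48300/523) − 10 = 400/483 in (≈ 0.828 in)
Initial abstraction Ia = S/5 = (400/483)/5 = 80/483 ≈ 0.166 in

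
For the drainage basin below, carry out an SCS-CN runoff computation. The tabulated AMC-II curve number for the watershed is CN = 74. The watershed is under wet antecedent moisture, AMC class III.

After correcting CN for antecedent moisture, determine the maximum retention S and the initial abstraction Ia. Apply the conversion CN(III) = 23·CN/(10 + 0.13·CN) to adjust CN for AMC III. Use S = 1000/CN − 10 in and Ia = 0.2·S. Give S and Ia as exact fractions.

CN(III) from CN(II)=74: (23·74)/(10 + 0.13·74) = 85100/981 ≈ 86.748
S = 1000/(85100/981) − 10 = 1300/851 in ≈ 1.528 in
Ia = 0.2·(1300/851) = 260/851 in ≈ 0.306 in

S = 1300/851 in ≈ 1.528 in; Ia = 260/851 in ≈ 0.306 in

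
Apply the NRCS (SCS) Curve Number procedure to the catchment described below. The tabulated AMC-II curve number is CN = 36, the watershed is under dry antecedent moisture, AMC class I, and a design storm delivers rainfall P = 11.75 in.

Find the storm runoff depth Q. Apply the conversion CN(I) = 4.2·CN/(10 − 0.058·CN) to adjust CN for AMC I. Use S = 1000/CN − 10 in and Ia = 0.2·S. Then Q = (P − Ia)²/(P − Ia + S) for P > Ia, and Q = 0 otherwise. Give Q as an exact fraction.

Q = 6165289/26069148 in ≈ 0.236 in

CN(I) from CN(II)=36: (4.2·36)/(10 − 0.058·36) = 18900/989 ≈ 19.110
Retention S: 1000/CN − 10 with CN=19.110 → S = 8000/189 ≈ 42.328 in
Ia = 0.2·(8000/189) = 1600/189 in ≈ 8.466 in
Excess rainfall: 11.750 − 8.466 = 3.284 in; P > Ia so Q > 0
Q: (2483/756)² ÷ (34483/756) = 6165289/26069148 in (≈ 0.236 in)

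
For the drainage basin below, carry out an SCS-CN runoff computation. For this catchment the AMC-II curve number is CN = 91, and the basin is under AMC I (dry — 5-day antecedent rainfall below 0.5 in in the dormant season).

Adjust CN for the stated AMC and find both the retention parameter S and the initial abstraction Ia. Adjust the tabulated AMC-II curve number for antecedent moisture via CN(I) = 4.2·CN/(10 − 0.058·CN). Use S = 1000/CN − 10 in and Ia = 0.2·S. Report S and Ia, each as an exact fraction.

Adjust CN=91 to AMC I: 4.2·91/(10 − 0.058·91) → (1911/5) ÷ (2361/500) = 63700/787 ≈ 80.940
Max retention: S = 1000/(63700/787) − 10 = 1500/637 in (≈ 2.355 in)
Ia = 0.2S: 0.2·2.355 = 0.471 in (exactly 300/637)

S = 1500/637 in ≈ 2.355 in; Ia = 300/637 in ≈ 0.471 in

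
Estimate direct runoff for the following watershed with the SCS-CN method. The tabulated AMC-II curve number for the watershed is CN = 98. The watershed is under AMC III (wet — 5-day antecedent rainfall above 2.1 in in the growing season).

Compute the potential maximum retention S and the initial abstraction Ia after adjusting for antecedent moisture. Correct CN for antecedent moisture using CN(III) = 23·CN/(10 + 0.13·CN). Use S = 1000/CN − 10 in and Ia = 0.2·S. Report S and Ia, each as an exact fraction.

S = 100/1127 in ≈ 0.089 in; Ia = 20/1127 in ≈ 0.018 in

Wet (AMC III): CN(III) = 23·98/(10 + 0.13·98) = 2254/(1137/50) = 112700/1137 ≈ 99.120
Max retention: S = 1000/(112700/1137) − 10 = 100/1127 in (≈ 0.089 in)
Initial abstraction Ia = S/5 = (100/1127)/5 = 20/1127 ≈ 0.018 in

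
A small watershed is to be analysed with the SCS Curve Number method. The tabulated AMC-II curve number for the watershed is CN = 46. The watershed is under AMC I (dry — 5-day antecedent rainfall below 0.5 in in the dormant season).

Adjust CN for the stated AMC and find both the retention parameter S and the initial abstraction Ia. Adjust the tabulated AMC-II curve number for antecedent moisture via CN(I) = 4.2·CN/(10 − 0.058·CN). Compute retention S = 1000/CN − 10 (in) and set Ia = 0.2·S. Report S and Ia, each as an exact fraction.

Dry (AMC I): CN(I) = 4.2·46/(10 − 0.058·46) = (966/5)/(1833/250) = 16100/611 ≈ 26.350
Retention S: 1000/CN − 10 with CN=26.350 → S = 4500/161 ≈ 27.950 in
Ia = 0.2·(4500/161) = 900/161 in ≈ 5.590 in

S = 4500/161 in ≈ 27.950 in; Ia = 900/161 in ≈ 5.590 in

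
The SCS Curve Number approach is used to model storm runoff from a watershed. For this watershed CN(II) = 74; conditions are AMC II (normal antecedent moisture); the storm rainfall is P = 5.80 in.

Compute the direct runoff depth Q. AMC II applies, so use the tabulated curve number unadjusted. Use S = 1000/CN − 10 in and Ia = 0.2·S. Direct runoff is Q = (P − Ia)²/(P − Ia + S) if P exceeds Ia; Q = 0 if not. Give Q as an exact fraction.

Q = 889249/294705 in ≈ 3.017 in

Average conditions: CN = 74 (no AMC adjustment).
Retention S: 1000/CN − 10 with CN=74.000 → S = 130/37 ≈ 3.514 in
Ia = 0.2S: 0.2·3.514 = 0.703 in (exactly 26/37)
Excess rainfall: 5.800 − 0.703 = 5.097 in; P > Ia so Q > 0
Q: (943/185)² ÷ (1593/185) = 889249/294705 in (≈ 3.017 in)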